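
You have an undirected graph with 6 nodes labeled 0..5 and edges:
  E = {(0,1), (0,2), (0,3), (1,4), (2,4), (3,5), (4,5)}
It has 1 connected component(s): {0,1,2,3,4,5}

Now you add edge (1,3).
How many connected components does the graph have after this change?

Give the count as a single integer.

Answer: 1

Derivation:
Initial component count: 1
Add (1,3): endpoints already in same component. Count unchanged: 1.
New component count: 1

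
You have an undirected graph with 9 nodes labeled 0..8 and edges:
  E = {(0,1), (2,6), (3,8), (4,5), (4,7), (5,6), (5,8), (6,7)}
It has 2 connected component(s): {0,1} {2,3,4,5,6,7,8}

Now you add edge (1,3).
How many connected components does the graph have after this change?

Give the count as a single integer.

Initial component count: 2
Add (1,3): merges two components. Count decreases: 2 -> 1.
New component count: 1

Answer: 1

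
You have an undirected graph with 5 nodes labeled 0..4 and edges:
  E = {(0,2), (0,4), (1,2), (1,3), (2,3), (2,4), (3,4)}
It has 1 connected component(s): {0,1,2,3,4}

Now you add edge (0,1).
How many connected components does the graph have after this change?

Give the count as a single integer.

Answer: 1

Derivation:
Initial component count: 1
Add (0,1): endpoints already in same component. Count unchanged: 1.
New component count: 1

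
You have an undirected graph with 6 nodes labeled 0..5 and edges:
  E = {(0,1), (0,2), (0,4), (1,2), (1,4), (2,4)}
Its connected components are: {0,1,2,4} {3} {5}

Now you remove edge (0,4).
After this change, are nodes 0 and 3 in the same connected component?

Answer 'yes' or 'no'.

Initial components: {0,1,2,4} {3} {5}
Removing edge (0,4): not a bridge — component count unchanged at 3.
New components: {0,1,2,4} {3} {5}
Are 0 and 3 in the same component? no

Answer: no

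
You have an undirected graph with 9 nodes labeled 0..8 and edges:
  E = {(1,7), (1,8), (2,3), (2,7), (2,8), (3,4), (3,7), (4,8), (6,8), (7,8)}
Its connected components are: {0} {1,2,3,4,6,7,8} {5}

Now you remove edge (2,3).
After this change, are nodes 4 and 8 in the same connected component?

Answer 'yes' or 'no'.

Initial components: {0} {1,2,3,4,6,7,8} {5}
Removing edge (2,3): not a bridge — component count unchanged at 3.
New components: {0} {1,2,3,4,6,7,8} {5}
Are 4 and 8 in the same component? yes

Answer: yes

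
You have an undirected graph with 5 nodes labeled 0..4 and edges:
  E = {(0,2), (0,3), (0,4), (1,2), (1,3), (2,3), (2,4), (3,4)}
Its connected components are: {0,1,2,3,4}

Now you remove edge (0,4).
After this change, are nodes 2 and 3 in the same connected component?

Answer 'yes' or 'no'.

Initial components: {0,1,2,3,4}
Removing edge (0,4): not a bridge — component count unchanged at 1.
New components: {0,1,2,3,4}
Are 2 and 3 in the same component? yes

Answer: yes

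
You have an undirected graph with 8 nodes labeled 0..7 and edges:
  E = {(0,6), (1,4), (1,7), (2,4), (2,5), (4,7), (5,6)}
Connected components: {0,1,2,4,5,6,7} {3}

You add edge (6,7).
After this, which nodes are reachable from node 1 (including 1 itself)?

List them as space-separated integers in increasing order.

Answer: 0 1 2 4 5 6 7

Derivation:
Before: nodes reachable from 1: {0,1,2,4,5,6,7}
Adding (6,7): both endpoints already in same component. Reachability from 1 unchanged.
After: nodes reachable from 1: {0,1,2,4,5,6,7}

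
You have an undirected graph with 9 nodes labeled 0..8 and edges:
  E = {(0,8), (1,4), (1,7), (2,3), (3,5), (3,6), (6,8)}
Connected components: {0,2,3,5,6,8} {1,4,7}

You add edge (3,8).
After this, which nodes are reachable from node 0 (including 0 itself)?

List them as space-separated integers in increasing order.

Answer: 0 2 3 5 6 8

Derivation:
Before: nodes reachable from 0: {0,2,3,5,6,8}
Adding (3,8): both endpoints already in same component. Reachability from 0 unchanged.
After: nodes reachable from 0: {0,2,3,5,6,8}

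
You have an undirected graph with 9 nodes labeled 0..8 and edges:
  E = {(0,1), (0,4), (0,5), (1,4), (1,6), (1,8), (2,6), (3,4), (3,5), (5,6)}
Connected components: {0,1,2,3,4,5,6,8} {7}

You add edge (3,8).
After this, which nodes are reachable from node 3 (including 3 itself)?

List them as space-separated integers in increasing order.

Before: nodes reachable from 3: {0,1,2,3,4,5,6,8}
Adding (3,8): both endpoints already in same component. Reachability from 3 unchanged.
After: nodes reachable from 3: {0,1,2,3,4,5,6,8}

Answer: 0 1 2 3 4 5 6 8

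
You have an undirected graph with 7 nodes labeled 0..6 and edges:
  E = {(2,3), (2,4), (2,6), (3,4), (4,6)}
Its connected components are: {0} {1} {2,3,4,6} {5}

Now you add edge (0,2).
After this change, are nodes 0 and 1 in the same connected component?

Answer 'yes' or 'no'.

Answer: no

Derivation:
Initial components: {0} {1} {2,3,4,6} {5}
Adding edge (0,2): merges {0} and {2,3,4,6}.
New components: {0,2,3,4,6} {1} {5}
Are 0 and 1 in the same component? no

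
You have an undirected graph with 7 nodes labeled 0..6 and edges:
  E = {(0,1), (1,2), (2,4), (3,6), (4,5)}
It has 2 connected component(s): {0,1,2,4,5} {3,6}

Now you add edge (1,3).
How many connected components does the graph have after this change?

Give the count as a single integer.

Initial component count: 2
Add (1,3): merges two components. Count decreases: 2 -> 1.
New component count: 1

Answer: 1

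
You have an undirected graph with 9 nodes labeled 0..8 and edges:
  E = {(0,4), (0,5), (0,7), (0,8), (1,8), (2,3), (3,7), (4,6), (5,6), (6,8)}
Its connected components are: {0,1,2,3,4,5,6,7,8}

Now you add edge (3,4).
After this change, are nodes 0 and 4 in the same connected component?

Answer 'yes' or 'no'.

Initial components: {0,1,2,3,4,5,6,7,8}
Adding edge (3,4): both already in same component {0,1,2,3,4,5,6,7,8}. No change.
New components: {0,1,2,3,4,5,6,7,8}
Are 0 and 4 in the same component? yes

Answer: yes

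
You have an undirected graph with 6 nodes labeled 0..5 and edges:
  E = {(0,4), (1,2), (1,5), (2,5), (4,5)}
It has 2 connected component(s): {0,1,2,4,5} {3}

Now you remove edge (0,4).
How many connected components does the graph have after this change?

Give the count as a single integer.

Answer: 3

Derivation:
Initial component count: 2
Remove (0,4): it was a bridge. Count increases: 2 -> 3.
  After removal, components: {0} {1,2,4,5} {3}
New component count: 3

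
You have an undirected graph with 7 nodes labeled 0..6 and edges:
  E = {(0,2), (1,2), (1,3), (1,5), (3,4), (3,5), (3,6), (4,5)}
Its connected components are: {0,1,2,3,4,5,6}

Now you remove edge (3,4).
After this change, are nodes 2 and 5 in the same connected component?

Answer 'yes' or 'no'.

Answer: yes

Derivation:
Initial components: {0,1,2,3,4,5,6}
Removing edge (3,4): not a bridge — component count unchanged at 1.
New components: {0,1,2,3,4,5,6}
Are 2 and 5 in the same component? yes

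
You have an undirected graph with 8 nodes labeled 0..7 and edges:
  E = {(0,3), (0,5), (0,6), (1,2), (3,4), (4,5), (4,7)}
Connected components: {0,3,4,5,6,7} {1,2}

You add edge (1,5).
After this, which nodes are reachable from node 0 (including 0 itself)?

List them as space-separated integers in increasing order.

Before: nodes reachable from 0: {0,3,4,5,6,7}
Adding (1,5): merges 0's component with another. Reachability grows.
After: nodes reachable from 0: {0,1,2,3,4,5,6,7}

Answer: 0 1 2 3 4 5 6 7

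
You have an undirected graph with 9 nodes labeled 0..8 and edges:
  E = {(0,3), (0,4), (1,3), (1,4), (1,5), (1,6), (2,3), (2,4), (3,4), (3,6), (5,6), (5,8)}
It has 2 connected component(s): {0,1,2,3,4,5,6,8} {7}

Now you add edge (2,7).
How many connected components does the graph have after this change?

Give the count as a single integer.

Initial component count: 2
Add (2,7): merges two components. Count decreases: 2 -> 1.
New component count: 1

Answer: 1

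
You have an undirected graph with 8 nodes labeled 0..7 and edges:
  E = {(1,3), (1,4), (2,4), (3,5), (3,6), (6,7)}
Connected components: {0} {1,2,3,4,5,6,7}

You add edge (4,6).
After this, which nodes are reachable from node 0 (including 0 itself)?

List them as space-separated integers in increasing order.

Before: nodes reachable from 0: {0}
Adding (4,6): both endpoints already in same component. Reachability from 0 unchanged.
After: nodes reachable from 0: {0}

Answer: 0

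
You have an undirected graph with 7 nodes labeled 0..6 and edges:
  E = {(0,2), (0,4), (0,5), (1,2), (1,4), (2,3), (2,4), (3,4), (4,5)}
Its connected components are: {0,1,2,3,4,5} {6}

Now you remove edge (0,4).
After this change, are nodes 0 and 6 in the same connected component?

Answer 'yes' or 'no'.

Answer: no

Derivation:
Initial components: {0,1,2,3,4,5} {6}
Removing edge (0,4): not a bridge — component count unchanged at 2.
New components: {0,1,2,3,4,5} {6}
Are 0 and 6 in the same component? no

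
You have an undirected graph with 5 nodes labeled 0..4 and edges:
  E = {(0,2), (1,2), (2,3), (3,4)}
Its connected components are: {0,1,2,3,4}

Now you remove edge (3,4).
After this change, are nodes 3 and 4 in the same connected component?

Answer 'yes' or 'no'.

Initial components: {0,1,2,3,4}
Removing edge (3,4): it was a bridge — component count 1 -> 2.
New components: {0,1,2,3} {4}
Are 3 and 4 in the same component? no

Answer: no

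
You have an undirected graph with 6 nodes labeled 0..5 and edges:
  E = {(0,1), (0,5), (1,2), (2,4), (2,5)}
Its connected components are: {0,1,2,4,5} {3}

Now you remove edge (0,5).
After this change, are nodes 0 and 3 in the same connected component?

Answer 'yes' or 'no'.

Initial components: {0,1,2,4,5} {3}
Removing edge (0,5): not a bridge — component count unchanged at 2.
New components: {0,1,2,4,5} {3}
Are 0 and 3 in the same component? no

Answer: no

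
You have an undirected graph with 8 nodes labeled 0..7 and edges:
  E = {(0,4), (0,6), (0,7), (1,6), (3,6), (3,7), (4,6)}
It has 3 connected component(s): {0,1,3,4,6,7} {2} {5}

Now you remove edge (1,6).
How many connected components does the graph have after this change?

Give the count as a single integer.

Answer: 4

Derivation:
Initial component count: 3
Remove (1,6): it was a bridge. Count increases: 3 -> 4.
  After removal, components: {0,3,4,6,7} {1} {2} {5}
New component count: 4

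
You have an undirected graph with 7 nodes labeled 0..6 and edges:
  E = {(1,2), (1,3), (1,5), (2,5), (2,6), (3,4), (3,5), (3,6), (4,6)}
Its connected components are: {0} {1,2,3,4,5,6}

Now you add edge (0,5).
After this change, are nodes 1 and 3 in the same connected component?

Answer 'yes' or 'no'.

Initial components: {0} {1,2,3,4,5,6}
Adding edge (0,5): merges {0} and {1,2,3,4,5,6}.
New components: {0,1,2,3,4,5,6}
Are 1 and 3 in the same component? yes

Answer: yes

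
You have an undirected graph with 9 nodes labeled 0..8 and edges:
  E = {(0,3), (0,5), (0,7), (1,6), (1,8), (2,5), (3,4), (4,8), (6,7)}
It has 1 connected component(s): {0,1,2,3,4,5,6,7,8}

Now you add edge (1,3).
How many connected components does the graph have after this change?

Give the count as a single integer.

Initial component count: 1
Add (1,3): endpoints already in same component. Count unchanged: 1.
New component count: 1

Answer: 1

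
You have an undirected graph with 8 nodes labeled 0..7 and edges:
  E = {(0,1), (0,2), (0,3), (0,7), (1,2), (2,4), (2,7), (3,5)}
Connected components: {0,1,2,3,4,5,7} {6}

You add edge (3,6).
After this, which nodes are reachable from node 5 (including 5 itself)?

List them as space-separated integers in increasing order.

Before: nodes reachable from 5: {0,1,2,3,4,5,7}
Adding (3,6): merges 5's component with another. Reachability grows.
After: nodes reachable from 5: {0,1,2,3,4,5,6,7}

Answer: 0 1 2 3 4 5 6 7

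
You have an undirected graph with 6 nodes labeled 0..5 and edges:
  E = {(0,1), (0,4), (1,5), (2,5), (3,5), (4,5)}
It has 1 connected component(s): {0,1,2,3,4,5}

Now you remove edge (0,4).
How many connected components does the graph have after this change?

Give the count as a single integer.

Initial component count: 1
Remove (0,4): not a bridge. Count unchanged: 1.
  After removal, components: {0,1,2,3,4,5}
New component count: 1

Answer: 1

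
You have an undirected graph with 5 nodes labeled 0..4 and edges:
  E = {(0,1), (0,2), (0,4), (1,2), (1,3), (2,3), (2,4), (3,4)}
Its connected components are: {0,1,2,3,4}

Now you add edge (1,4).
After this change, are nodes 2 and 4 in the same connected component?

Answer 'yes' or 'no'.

Answer: yes

Derivation:
Initial components: {0,1,2,3,4}
Adding edge (1,4): both already in same component {0,1,2,3,4}. No change.
New components: {0,1,2,3,4}
Are 2 and 4 in the same component? yes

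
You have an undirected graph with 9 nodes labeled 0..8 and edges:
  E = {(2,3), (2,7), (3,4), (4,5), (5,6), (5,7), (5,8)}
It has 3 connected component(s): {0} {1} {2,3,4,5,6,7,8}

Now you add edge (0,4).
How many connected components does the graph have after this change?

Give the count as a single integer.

Initial component count: 3
Add (0,4): merges two components. Count decreases: 3 -> 2.
New component count: 2

Answer: 2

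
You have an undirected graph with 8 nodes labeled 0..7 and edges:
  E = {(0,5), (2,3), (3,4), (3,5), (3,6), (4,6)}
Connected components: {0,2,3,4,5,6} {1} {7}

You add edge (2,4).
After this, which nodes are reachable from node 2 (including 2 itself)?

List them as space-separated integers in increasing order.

Answer: 0 2 3 4 5 6

Derivation:
Before: nodes reachable from 2: {0,2,3,4,5,6}
Adding (2,4): both endpoints already in same component. Reachability from 2 unchanged.
After: nodes reachable from 2: {0,2,3,4,5,6}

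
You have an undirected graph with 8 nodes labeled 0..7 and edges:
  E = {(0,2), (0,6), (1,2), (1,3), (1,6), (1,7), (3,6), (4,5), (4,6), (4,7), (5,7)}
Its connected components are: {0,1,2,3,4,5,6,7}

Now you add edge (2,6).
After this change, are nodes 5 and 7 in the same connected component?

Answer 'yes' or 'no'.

Initial components: {0,1,2,3,4,5,6,7}
Adding edge (2,6): both already in same component {0,1,2,3,4,5,6,7}. No change.
New components: {0,1,2,3,4,5,6,7}
Are 5 and 7 in the same component? yes

Answer: yes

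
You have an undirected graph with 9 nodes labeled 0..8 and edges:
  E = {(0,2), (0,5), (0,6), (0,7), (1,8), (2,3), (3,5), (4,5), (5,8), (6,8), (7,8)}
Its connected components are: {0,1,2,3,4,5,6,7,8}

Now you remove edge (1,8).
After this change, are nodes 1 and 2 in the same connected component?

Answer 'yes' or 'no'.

Answer: no

Derivation:
Initial components: {0,1,2,3,4,5,6,7,8}
Removing edge (1,8): it was a bridge — component count 1 -> 2.
New components: {0,2,3,4,5,6,7,8} {1}
Are 1 and 2 in the same component? no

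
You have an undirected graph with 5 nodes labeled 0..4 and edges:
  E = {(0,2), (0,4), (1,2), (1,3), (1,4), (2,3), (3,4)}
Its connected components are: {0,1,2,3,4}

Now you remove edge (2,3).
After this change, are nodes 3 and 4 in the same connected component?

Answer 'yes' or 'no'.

Initial components: {0,1,2,3,4}
Removing edge (2,3): not a bridge — component count unchanged at 1.
New components: {0,1,2,3,4}
Are 3 and 4 in the same component? yes

Answer: yes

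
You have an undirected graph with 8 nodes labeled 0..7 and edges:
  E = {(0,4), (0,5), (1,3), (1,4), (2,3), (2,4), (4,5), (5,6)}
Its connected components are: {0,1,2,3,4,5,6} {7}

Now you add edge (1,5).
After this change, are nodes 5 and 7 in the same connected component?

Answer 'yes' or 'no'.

Initial components: {0,1,2,3,4,5,6} {7}
Adding edge (1,5): both already in same component {0,1,2,3,4,5,6}. No change.
New components: {0,1,2,3,4,5,6} {7}
Are 5 and 7 in the same component? no

Answer: no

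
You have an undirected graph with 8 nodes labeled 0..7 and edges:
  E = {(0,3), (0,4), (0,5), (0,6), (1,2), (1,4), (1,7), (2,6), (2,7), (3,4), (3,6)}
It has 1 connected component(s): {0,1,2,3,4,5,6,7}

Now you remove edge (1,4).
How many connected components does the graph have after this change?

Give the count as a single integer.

Initial component count: 1
Remove (1,4): not a bridge. Count unchanged: 1.
  After removal, components: {0,1,2,3,4,5,6,7}
New component count: 1

Answer: 1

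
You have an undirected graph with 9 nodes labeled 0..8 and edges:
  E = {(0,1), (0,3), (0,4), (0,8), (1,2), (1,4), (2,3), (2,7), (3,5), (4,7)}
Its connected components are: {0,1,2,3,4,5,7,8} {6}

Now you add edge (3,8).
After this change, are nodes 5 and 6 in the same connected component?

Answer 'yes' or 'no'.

Initial components: {0,1,2,3,4,5,7,8} {6}
Adding edge (3,8): both already in same component {0,1,2,3,4,5,7,8}. No change.
New components: {0,1,2,3,4,5,7,8} {6}
Are 5 and 6 in the same component? no

Answer: no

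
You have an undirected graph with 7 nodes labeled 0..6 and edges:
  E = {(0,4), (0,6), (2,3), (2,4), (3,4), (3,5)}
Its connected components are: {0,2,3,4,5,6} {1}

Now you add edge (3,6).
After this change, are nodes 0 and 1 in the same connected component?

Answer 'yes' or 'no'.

Answer: no

Derivation:
Initial components: {0,2,3,4,5,6} {1}
Adding edge (3,6): both already in same component {0,2,3,4,5,6}. No change.
New components: {0,2,3,4,5,6} {1}
Are 0 and 1 in the same component? no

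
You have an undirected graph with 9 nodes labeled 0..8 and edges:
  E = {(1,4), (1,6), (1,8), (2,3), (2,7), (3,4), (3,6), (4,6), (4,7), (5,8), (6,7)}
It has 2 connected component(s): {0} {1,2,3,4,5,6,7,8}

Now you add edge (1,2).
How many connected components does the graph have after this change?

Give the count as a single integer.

Initial component count: 2
Add (1,2): endpoints already in same component. Count unchanged: 2.
New component count: 2

Answer: 2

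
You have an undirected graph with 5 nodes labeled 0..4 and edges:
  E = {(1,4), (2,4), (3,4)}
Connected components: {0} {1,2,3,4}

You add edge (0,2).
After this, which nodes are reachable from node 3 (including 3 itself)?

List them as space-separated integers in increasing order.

Answer: 0 1 2 3 4

Derivation:
Before: nodes reachable from 3: {1,2,3,4}
Adding (0,2): merges 3's component with another. Reachability grows.
After: nodes reachable from 3: {0,1,2,3,4}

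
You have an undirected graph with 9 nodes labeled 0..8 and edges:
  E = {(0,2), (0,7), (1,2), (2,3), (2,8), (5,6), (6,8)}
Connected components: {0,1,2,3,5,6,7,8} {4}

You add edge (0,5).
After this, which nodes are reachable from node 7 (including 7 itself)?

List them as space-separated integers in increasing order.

Answer: 0 1 2 3 5 6 7 8

Derivation:
Before: nodes reachable from 7: {0,1,2,3,5,6,7,8}
Adding (0,5): both endpoints already in same component. Reachability from 7 unchanged.
After: nodes reachable from 7: {0,1,2,3,5,6,7,8}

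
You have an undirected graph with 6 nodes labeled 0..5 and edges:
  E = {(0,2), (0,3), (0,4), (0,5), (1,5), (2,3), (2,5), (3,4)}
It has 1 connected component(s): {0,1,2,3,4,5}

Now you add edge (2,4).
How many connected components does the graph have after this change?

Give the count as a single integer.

Initial component count: 1
Add (2,4): endpoints already in same component. Count unchanged: 1.
New component count: 1

Answer: 1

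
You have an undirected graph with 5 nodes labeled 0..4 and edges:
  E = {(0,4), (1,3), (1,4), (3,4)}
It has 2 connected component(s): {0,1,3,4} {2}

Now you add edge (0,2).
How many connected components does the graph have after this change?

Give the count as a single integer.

Initial component count: 2
Add (0,2): merges two components. Count decreases: 2 -> 1.
New component count: 1

Answer: 1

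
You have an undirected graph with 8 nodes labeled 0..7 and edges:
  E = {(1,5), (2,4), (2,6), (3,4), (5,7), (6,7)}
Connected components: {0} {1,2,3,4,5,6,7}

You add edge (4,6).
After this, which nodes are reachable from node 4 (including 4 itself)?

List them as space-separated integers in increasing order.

Answer: 1 2 3 4 5 6 7

Derivation:
Before: nodes reachable from 4: {1,2,3,4,5,6,7}
Adding (4,6): both endpoints already in same component. Reachability from 4 unchanged.
After: nodes reachable from 4: {1,2,3,4,5,6,7}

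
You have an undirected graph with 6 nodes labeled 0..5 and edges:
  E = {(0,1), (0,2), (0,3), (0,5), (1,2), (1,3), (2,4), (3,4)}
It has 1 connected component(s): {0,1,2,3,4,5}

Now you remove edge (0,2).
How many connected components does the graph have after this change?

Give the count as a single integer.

Initial component count: 1
Remove (0,2): not a bridge. Count unchanged: 1.
  After removal, components: {0,1,2,3,4,5}
New component count: 1

Answer: 1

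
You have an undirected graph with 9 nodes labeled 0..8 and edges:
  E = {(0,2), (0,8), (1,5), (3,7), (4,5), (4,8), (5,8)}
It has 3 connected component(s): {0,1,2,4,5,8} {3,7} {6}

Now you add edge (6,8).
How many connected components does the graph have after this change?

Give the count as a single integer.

Initial component count: 3
Add (6,8): merges two components. Count decreases: 3 -> 2.
New component count: 2

Answer: 2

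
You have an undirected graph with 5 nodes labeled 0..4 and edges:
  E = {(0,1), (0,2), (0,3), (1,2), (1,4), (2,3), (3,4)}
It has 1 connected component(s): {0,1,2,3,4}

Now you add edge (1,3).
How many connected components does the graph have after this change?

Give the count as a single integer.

Answer: 1

Derivation:
Initial component count: 1
Add (1,3): endpoints already in same component. Count unchanged: 1.
New component count: 1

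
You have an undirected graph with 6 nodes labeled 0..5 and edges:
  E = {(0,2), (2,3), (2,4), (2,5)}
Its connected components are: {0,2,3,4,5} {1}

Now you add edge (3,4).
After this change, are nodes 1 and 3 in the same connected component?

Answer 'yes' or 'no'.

Initial components: {0,2,3,4,5} {1}
Adding edge (3,4): both already in same component {0,2,3,4,5}. No change.
New components: {0,2,3,4,5} {1}
Are 1 and 3 in the same component? no

Answer: no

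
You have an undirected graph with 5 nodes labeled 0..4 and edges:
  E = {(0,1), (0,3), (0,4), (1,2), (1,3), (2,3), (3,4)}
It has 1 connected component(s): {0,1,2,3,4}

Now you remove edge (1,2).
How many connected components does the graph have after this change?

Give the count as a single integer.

Initial component count: 1
Remove (1,2): not a bridge. Count unchanged: 1.
  After removal, components: {0,1,2,3,4}
New component count: 1

Answer: 1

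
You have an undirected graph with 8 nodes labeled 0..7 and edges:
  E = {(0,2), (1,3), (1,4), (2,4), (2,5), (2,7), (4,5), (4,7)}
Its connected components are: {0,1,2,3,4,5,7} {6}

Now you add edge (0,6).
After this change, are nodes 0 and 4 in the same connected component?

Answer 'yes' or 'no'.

Initial components: {0,1,2,3,4,5,7} {6}
Adding edge (0,6): merges {0,1,2,3,4,5,7} and {6}.
New components: {0,1,2,3,4,5,6,7}
Are 0 and 4 in the same component? yes

Answer: yes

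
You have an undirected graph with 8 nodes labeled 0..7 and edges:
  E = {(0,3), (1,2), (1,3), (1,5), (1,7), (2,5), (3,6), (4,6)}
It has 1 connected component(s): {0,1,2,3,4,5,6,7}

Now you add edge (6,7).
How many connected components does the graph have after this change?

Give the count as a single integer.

Initial component count: 1
Add (6,7): endpoints already in same component. Count unchanged: 1.
New component count: 1

Answer: 1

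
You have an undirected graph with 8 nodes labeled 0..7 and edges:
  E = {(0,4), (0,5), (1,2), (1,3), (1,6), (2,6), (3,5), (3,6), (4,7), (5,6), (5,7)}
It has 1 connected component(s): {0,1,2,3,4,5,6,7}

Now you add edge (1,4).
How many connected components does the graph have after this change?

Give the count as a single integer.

Initial component count: 1
Add (1,4): endpoints already in same component. Count unchanged: 1.
New component count: 1

Answer: 1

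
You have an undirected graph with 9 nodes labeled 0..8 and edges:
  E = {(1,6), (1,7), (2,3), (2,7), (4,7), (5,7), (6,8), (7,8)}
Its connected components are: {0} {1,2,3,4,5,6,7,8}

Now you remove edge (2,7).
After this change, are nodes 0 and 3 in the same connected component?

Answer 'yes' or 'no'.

Answer: no

Derivation:
Initial components: {0} {1,2,3,4,5,6,7,8}
Removing edge (2,7): it was a bridge — component count 2 -> 3.
New components: {0} {1,4,5,6,7,8} {2,3}
Are 0 and 3 in the same component? no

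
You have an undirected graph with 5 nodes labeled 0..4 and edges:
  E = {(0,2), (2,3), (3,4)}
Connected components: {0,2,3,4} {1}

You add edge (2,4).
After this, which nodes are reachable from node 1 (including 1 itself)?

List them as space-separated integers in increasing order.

Answer: 1

Derivation:
Before: nodes reachable from 1: {1}
Adding (2,4): both endpoints already in same component. Reachability from 1 unchanged.
After: nodes reachable from 1: {1}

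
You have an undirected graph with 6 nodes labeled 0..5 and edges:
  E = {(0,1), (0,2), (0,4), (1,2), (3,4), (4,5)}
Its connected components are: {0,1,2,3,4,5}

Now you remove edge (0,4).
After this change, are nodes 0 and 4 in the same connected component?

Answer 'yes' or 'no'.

Initial components: {0,1,2,3,4,5}
Removing edge (0,4): it was a bridge — component count 1 -> 2.
New components: {0,1,2} {3,4,5}
Are 0 and 4 in the same component? no

Answer: no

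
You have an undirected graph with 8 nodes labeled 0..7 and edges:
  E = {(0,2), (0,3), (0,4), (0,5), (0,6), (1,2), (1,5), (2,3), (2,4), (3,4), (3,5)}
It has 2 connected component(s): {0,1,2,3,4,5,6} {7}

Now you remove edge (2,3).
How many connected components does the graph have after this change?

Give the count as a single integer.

Initial component count: 2
Remove (2,3): not a bridge. Count unchanged: 2.
  After removal, components: {0,1,2,3,4,5,6} {7}
New component count: 2

Answer: 2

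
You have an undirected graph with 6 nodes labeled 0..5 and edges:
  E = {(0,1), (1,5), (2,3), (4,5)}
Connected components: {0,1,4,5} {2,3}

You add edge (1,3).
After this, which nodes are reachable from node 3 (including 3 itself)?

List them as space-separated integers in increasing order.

Answer: 0 1 2 3 4 5

Derivation:
Before: nodes reachable from 3: {2,3}
Adding (1,3): merges 3's component with another. Reachability grows.
After: nodes reachable from 3: {0,1,2,3,4,5}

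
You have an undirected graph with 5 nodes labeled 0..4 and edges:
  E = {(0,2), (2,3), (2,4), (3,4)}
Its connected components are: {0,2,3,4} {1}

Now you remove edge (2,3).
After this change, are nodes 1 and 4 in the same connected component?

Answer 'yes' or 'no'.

Answer: no

Derivation:
Initial components: {0,2,3,4} {1}
Removing edge (2,3): not a bridge — component count unchanged at 2.
New components: {0,2,3,4} {1}
Are 1 and 4 in the same component? no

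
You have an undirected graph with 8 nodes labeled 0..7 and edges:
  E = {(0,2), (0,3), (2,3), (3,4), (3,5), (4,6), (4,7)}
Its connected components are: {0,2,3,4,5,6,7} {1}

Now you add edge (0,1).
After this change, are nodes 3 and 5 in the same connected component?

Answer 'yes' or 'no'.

Initial components: {0,2,3,4,5,6,7} {1}
Adding edge (0,1): merges {0,2,3,4,5,6,7} and {1}.
New components: {0,1,2,3,4,5,6,7}
Are 3 and 5 in the same component? yes

Answer: yes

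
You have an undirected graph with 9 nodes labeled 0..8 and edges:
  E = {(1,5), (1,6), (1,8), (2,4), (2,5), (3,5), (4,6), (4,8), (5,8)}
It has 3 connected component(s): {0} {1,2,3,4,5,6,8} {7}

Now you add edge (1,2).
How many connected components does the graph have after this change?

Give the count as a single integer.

Initial component count: 3
Add (1,2): endpoints already in same component. Count unchanged: 3.
New component count: 3

Answer: 3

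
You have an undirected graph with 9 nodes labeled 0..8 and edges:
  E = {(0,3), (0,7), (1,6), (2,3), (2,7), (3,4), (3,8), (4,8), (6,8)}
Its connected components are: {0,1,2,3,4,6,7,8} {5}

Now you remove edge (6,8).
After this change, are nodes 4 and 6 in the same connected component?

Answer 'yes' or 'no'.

Answer: no

Derivation:
Initial components: {0,1,2,3,4,6,7,8} {5}
Removing edge (6,8): it was a bridge — component count 2 -> 3.
New components: {0,2,3,4,7,8} {1,6} {5}
Are 4 and 6 in the same component? no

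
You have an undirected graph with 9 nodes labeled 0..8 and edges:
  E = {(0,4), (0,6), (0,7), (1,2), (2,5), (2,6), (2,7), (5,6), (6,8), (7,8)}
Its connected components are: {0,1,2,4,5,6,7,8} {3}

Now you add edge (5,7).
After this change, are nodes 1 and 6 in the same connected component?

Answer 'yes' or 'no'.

Answer: yes

Derivation:
Initial components: {0,1,2,4,5,6,7,8} {3}
Adding edge (5,7): both already in same component {0,1,2,4,5,6,7,8}. No change.
New components: {0,1,2,4,5,6,7,8} {3}
Are 1 and 6 in the same component? yes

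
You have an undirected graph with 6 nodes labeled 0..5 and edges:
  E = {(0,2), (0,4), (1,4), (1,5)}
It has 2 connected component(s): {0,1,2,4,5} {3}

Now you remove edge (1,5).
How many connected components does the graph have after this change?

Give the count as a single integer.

Initial component count: 2
Remove (1,5): it was a bridge. Count increases: 2 -> 3.
  After removal, components: {0,1,2,4} {3} {5}
New component count: 3

Answer: 3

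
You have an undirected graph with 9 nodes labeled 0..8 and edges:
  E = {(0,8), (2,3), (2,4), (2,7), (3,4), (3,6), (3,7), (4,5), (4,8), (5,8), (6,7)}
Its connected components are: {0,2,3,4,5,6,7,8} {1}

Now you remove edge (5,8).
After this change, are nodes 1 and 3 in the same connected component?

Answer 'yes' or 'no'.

Answer: no

Derivation:
Initial components: {0,2,3,4,5,6,7,8} {1}
Removing edge (5,8): not a bridge — component count unchanged at 2.
New components: {0,2,3,4,5,6,7,8} {1}
Are 1 and 3 in the same component? no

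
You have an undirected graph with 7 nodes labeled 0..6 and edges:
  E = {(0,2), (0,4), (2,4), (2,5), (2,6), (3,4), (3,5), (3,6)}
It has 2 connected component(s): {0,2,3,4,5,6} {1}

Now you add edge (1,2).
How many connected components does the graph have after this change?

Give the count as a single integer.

Answer: 1

Derivation:
Initial component count: 2
Add (1,2): merges two components. Count decreases: 2 -> 1.
New component count: 1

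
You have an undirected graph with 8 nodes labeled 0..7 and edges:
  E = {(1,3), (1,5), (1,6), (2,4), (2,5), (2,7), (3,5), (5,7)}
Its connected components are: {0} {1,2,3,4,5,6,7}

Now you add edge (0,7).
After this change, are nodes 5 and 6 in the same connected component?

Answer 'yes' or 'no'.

Initial components: {0} {1,2,3,4,5,6,7}
Adding edge (0,7): merges {0} and {1,2,3,4,5,6,7}.
New components: {0,1,2,3,4,5,6,7}
Are 5 and 6 in the same component? yes

Answer: yes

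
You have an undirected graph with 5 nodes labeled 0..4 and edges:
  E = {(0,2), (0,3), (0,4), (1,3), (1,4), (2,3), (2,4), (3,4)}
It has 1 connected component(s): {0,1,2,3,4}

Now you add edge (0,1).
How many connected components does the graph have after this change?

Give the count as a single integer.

Initial component count: 1
Add (0,1): endpoints already in same component. Count unchanged: 1.
New component count: 1

Answer: 1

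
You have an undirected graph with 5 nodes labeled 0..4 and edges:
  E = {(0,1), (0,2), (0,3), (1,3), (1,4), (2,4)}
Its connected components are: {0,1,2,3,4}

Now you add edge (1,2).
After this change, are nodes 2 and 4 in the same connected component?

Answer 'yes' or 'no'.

Answer: yes

Derivation:
Initial components: {0,1,2,3,4}
Adding edge (1,2): both already in same component {0,1,2,3,4}. No change.
New components: {0,1,2,3,4}
Are 2 and 4 in the same component? yes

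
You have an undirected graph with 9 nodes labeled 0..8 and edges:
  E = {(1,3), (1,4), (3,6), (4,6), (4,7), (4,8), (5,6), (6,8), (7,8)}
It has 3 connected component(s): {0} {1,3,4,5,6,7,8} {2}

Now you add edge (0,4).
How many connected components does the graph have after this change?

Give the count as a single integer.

Initial component count: 3
Add (0,4): merges two components. Count decreases: 3 -> 2.
New component count: 2

Answer: 2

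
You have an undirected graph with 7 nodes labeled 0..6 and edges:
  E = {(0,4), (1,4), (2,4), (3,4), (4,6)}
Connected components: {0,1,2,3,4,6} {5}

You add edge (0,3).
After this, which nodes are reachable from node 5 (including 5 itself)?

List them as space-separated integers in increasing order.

Before: nodes reachable from 5: {5}
Adding (0,3): both endpoints already in same component. Reachability from 5 unchanged.
After: nodes reachable from 5: {5}

Answer: 5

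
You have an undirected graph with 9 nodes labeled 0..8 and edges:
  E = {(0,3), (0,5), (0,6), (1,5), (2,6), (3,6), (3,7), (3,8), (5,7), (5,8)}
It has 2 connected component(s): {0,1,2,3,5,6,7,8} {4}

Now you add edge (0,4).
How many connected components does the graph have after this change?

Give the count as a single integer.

Initial component count: 2
Add (0,4): merges two components. Count decreases: 2 -> 1.
New component count: 1

Answer: 1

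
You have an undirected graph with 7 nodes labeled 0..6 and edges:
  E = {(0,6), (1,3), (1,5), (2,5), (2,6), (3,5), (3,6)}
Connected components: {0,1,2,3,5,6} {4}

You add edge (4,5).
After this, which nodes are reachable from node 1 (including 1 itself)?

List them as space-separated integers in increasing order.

Answer: 0 1 2 3 4 5 6

Derivation:
Before: nodes reachable from 1: {0,1,2,3,5,6}
Adding (4,5): merges 1's component with another. Reachability grows.
After: nodes reachable from 1: {0,1,2,3,4,5,6}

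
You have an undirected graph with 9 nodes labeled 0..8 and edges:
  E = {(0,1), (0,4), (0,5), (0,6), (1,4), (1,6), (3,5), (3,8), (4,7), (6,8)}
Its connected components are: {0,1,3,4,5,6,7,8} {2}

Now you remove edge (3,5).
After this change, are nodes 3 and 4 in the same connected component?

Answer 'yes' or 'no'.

Answer: yes

Derivation:
Initial components: {0,1,3,4,5,6,7,8} {2}
Removing edge (3,5): not a bridge — component count unchanged at 2.
New components: {0,1,3,4,5,6,7,8} {2}
Are 3 and 4 in the same component? yes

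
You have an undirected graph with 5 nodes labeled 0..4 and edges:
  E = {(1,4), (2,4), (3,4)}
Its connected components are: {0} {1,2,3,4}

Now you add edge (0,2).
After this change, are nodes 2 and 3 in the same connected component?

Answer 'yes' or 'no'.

Initial components: {0} {1,2,3,4}
Adding edge (0,2): merges {0} and {1,2,3,4}.
New components: {0,1,2,3,4}
Are 2 and 3 in the same component? yes

Answer: yes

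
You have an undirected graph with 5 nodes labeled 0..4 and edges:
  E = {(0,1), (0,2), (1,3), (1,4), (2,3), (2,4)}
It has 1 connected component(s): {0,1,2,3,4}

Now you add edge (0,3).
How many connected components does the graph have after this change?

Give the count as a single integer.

Initial component count: 1
Add (0,3): endpoints already in same component. Count unchanged: 1.
New component count: 1

Answer: 1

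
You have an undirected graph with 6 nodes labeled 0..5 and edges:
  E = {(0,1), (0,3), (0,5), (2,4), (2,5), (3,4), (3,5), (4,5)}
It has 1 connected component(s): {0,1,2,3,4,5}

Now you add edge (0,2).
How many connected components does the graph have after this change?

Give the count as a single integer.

Initial component count: 1
Add (0,2): endpoints already in same component. Count unchanged: 1.
New component count: 1

Answer: 1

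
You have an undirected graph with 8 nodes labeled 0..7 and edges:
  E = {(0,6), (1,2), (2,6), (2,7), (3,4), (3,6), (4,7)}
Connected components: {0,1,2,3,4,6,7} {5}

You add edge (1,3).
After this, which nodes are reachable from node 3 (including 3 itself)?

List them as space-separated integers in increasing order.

Answer: 0 1 2 3 4 6 7

Derivation:
Before: nodes reachable from 3: {0,1,2,3,4,6,7}
Adding (1,3): both endpoints already in same component. Reachability from 3 unchanged.
After: nodes reachable from 3: {0,1,2,3,4,6,7}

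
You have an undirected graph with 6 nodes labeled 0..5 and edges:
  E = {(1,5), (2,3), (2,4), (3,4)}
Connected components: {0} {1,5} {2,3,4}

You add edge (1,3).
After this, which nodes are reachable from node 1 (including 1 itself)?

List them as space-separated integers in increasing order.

Before: nodes reachable from 1: {1,5}
Adding (1,3): merges 1's component with another. Reachability grows.
After: nodes reachable from 1: {1,2,3,4,5}

Answer: 1 2 3 4 5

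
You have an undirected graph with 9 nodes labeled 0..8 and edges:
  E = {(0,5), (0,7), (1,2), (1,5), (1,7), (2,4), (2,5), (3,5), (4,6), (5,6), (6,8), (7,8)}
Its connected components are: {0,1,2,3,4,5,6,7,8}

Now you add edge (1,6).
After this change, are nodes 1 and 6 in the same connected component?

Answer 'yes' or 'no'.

Answer: yes

Derivation:
Initial components: {0,1,2,3,4,5,6,7,8}
Adding edge (1,6): both already in same component {0,1,2,3,4,5,6,7,8}. No change.
New components: {0,1,2,3,4,5,6,7,8}
Are 1 and 6 in the same component? yes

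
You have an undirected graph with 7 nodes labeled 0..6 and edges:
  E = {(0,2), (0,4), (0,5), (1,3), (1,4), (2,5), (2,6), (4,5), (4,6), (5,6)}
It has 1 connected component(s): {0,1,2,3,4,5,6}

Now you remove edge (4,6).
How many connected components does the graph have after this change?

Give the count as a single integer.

Initial component count: 1
Remove (4,6): not a bridge. Count unchanged: 1.
  After removal, components: {0,1,2,3,4,5,6}
New component count: 1

Answer: 1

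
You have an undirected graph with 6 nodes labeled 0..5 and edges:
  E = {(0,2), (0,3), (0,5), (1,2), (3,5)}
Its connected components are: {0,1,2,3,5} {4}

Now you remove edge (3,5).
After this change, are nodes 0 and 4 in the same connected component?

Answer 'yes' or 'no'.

Initial components: {0,1,2,3,5} {4}
Removing edge (3,5): not a bridge — component count unchanged at 2.
New components: {0,1,2,3,5} {4}
Are 0 and 4 in the same component? no

Answer: no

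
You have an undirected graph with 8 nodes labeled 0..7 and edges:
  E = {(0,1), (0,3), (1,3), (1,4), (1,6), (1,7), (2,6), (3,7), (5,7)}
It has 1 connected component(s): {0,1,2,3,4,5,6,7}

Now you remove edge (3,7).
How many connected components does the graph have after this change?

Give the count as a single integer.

Answer: 1

Derivation:
Initial component count: 1
Remove (3,7): not a bridge. Count unchanged: 1.
  After removal, components: {0,1,2,3,4,5,6,7}
New component count: 1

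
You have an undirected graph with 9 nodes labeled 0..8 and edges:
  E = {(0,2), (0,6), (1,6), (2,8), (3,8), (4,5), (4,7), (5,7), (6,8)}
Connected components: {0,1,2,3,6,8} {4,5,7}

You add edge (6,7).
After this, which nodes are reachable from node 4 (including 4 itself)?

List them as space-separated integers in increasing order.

Before: nodes reachable from 4: {4,5,7}
Adding (6,7): merges 4's component with another. Reachability grows.
After: nodes reachable from 4: {0,1,2,3,4,5,6,7,8}

Answer: 0 1 2 3 4 5 6 7 8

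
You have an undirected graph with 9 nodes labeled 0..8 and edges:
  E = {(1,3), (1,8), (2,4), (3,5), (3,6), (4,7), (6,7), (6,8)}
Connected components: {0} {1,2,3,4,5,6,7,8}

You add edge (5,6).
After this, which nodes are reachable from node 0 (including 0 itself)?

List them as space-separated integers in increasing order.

Answer: 0

Derivation:
Before: nodes reachable from 0: {0}
Adding (5,6): both endpoints already in same component. Reachability from 0 unchanged.
After: nodes reachable from 0: {0}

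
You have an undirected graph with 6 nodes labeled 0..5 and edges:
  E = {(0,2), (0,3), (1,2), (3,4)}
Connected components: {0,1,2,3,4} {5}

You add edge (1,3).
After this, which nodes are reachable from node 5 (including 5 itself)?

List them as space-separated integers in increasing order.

Before: nodes reachable from 5: {5}
Adding (1,3): both endpoints already in same component. Reachability from 5 unchanged.
After: nodes reachable from 5: {5}

Answer: 5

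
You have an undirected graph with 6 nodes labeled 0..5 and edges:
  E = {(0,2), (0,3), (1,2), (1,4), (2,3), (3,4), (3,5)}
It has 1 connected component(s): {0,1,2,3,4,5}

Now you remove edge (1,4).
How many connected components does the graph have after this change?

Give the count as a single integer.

Answer: 1

Derivation:
Initial component count: 1
Remove (1,4): not a bridge. Count unchanged: 1.
  After removal, components: {0,1,2,3,4,5}
New component count: 1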